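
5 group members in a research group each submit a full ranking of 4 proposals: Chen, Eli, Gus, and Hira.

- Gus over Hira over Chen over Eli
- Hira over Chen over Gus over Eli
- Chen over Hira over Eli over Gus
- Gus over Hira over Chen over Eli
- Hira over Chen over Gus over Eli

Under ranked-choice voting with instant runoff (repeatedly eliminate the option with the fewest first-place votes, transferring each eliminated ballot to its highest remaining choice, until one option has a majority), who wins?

Round 1: Gus 2, Hira 2, Chen 1, Eli 0. Eli has the fewest and is eliminated.
Round 2: Gus 2, Hira 2, Chen 1. Chen has the fewest and is eliminated.
Round 3: Hira 3, Gus 2. Hira has a majority.

Hira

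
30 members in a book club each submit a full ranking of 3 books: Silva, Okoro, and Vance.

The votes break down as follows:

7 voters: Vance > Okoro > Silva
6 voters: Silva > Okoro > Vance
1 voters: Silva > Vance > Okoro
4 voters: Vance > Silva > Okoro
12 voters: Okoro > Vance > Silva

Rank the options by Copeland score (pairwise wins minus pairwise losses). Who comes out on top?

Pairwise results:
  Silva vs Okoro: Okoro wins 19–11.
  Silva vs Vance: Vance wins 23–7.
  Okoro vs Vance: Okoro wins 18–12.
Copeland scores (wins − losses):
  Silva: 0 − 2 = -2
  Okoro: 2 − 0 = 2
  Vance: 1 − 1 = 0
Okoro has the best Copeland score.

Okoro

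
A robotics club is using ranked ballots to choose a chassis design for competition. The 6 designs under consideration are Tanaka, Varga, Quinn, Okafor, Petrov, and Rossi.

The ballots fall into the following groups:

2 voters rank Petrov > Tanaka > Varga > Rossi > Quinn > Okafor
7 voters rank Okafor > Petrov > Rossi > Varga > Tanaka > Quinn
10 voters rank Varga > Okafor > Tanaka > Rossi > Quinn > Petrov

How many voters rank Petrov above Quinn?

Ballots ranking Petrov above Quinn: 2+7 = 9.
Ballots ranking Quinn above Petrov: 10.
So 9 of 19 voters prefer Petrov to Quinn.

9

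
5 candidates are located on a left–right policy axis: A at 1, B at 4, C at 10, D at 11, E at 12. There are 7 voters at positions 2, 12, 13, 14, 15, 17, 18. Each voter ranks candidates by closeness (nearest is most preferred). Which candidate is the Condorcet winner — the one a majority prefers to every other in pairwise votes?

E

With single-peaked preferences on a line, the Condorcet winner is the candidate closest to the median voter.
The median voter (position 14) is closest to E at 12.
Check: E vs C — voters closer to E: 6 of 7.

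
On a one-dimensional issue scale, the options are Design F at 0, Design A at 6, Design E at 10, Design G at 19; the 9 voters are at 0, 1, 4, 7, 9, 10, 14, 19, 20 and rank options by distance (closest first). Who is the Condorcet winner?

Design E

With single-peaked preferences on a line, the Condorcet winner is the candidate closest to the median voter.
The median voter (position 9) is closest to Design E at 10.
Check: Design E vs Design G — voters closer to Design E: 7 of 9.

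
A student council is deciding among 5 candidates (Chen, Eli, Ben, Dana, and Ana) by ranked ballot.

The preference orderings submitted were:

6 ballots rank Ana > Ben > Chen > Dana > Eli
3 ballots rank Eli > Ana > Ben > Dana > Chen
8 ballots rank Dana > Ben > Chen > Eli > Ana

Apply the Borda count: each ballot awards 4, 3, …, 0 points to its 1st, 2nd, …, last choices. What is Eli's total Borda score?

Borda scores:
  Chen: 6·2 + 3·0 + 8·2 = 28
  Eli: 6·0 + 3·4 + 8·1 = 20
  Ben: 6·3 + 3·2 + 8·3 = 48
  Dana: 6·1 + 3·1 + 8·4 = 41
  Ana: 6·4 + 3·3 + 8·0 = 33

20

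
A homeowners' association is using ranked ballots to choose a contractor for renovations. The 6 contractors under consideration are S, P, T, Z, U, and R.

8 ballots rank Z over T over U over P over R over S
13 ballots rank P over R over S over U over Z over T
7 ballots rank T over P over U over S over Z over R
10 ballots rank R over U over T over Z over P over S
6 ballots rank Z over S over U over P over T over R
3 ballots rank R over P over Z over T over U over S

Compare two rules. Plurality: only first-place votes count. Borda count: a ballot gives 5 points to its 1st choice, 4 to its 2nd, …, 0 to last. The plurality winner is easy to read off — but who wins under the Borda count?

P

Plurality first-place counts: S 0, P 13, T 7, Z 14, U 0, R 13 → Z.
Borda totals: S 77, P 143, T 109, Z 119, U 132, R 125 → P.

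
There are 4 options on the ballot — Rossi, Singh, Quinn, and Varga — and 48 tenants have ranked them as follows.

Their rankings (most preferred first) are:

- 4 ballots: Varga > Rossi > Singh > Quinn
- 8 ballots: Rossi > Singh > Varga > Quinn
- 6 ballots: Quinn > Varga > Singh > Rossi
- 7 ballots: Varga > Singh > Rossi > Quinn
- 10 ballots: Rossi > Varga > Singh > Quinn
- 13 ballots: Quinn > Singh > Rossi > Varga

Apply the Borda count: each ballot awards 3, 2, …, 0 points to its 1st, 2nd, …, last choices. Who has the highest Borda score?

Rossi

Borda scores:
  Rossi: 4·2 + 8·3 + 6·0 + 7·1 + 10·3 + 13·1 = 82
  Singh: 4·1 + 8·2 + 6·1 + 7·2 + 10·1 + 13·2 = 76
  Quinn: 4·0 + 8·0 + 6·3 + 7·0 + 10·0 + 13·3 = 57
  Varga: 4·3 + 8·1 + 6·2 + 7·3 + 10·2 + 13·0 = 73
Rossi has the highest total.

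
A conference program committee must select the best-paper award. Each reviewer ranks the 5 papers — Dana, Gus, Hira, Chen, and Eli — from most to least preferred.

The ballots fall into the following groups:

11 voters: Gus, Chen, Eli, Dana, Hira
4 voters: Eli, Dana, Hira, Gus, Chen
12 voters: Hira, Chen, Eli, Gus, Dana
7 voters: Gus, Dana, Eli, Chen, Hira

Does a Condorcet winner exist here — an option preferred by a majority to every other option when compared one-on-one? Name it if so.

Head-to-head results (34 voters total):
Dana vs Gus: Gus wins 30–4.
Dana vs Hira: Dana wins 22–12.
Dana vs Chen: Chen wins 23–11.
Dana vs Eli: Eli wins 27–7.
Gus vs Hira: Gus wins 18–16.
Gus vs Chen: Gus wins 22–12.
Gus vs Eli: Gus wins 18–16.
Hira vs Chen: Chen wins 18–16.
Hira vs Eli: Eli wins 22–12.
Chen vs Eli: Chen wins 23–11.
Gus beats each rival — Dana (30–4), Hira (18–16), Chen (22–12), Eli (18–16) — so Gus is the Condorcet winner.

Gus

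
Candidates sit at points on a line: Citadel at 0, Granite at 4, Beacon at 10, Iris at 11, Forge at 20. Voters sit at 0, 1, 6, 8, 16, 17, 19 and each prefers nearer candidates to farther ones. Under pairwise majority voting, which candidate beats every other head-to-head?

Beacon

With single-peaked preferences on a line, the Condorcet winner is the candidate closest to the median voter.
The median voter (position 8) is closest to Beacon at 10.
Check: Beacon vs Iris — voters closer to Beacon: 4 of 7.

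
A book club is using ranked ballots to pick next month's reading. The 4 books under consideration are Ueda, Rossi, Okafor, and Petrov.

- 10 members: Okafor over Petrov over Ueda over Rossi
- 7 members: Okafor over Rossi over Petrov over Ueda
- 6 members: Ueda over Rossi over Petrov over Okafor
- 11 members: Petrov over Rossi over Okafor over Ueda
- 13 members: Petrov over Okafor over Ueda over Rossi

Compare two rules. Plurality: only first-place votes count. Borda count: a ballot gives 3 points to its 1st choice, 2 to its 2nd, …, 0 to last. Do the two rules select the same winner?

Plurality first-place counts: Ueda 6, Rossi 0, Okafor 17, Petrov 24 → Petrov.
Borda totals: Ueda 41, Rossi 48, Okafor 88, Petrov 105 → Petrov.
The two rules agree on Petrov.

Yes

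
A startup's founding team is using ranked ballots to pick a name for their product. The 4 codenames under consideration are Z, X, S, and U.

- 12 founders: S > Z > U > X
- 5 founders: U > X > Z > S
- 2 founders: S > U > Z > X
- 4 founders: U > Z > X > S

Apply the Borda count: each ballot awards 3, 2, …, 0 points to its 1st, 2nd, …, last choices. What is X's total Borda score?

Borda scores:
  Z: 12·2 + 5·1 + 2·1 + 4·2 = 39
  X: 12·0 + 5·2 + 2·0 + 4·1 = 14
  S: 12·3 + 5·0 + 2·3 + 4·0 = 42
  U: 12·1 + 5·3 + 2·2 + 4·3 = 43

14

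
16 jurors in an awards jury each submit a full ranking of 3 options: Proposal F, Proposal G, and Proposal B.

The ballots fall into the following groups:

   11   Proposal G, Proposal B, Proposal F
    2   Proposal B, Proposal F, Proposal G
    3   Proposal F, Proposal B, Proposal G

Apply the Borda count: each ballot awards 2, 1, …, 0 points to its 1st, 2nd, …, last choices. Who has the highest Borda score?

Borda scores:
  Proposal F: 11·0 + 2·1 + 3·2 = 8
  Proposal G: 11·2 + 2·0 + 3·0 = 22
  Proposal B: 11·1 + 2·2 + 3·1 = 18
Proposal G has the highest total.

Proposal G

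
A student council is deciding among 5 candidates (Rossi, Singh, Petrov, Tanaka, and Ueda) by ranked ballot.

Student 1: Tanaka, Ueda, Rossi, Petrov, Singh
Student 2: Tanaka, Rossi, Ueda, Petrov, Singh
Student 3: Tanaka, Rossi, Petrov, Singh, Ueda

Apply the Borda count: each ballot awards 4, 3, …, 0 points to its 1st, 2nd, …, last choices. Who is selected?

Tanaka

Borda scores:
  Rossi: 2 + 3 + 3 = 8
  Singh: 0 + 0 + 1 = 1
  Petrov: 1 + 1 + 2 = 4
  Tanaka: 4 + 4 + 4 = 12
  Ueda: 3 + 2 + 0 = 5
Tanaka has the highest total.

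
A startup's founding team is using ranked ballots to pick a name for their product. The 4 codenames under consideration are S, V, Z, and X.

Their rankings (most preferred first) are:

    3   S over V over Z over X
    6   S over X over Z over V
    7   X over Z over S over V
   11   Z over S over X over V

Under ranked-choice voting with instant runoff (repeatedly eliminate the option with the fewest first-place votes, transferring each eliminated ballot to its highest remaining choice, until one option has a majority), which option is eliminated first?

V

Round 1: Z 11, S 9, X 7, V 0. V has the fewest and is eliminated.
Round 2: Z 11, S 9, X 7. X has the fewest and is eliminated.
Round 3: Z 18, S 9. Z has a majority.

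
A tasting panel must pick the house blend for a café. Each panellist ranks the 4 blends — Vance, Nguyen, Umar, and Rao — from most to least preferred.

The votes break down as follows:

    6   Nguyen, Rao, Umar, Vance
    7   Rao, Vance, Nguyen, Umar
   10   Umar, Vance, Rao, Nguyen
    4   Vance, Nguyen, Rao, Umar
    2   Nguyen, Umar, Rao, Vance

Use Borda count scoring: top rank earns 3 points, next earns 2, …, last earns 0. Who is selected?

Borda scores:
  Vance: 6·0 + 7·2 + 10·2 + 4·3 + 2·0 = 46
  Nguyen: 6·3 + 7·1 + 10·0 + 4·2 + 2·3 = 39
  Umar: 6·1 + 7·0 + 10·3 + 4·0 + 2·2 = 40
  Rao: 6·2 + 7·3 + 10·1 + 4·1 + 2·1 = 49
Rao has the highest total.

Rao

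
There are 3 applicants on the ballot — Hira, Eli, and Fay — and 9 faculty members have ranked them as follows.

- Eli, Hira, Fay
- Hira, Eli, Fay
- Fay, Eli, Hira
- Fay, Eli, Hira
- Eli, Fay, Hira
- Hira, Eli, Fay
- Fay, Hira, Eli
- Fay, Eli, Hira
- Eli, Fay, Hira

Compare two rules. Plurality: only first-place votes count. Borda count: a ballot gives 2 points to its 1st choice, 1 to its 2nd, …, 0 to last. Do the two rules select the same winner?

No

Plurality first-place counts: Hira 2, Eli 3, Fay 4 → Fay.
Borda totals: Hira 6, Eli 11, Fay 10 → Eli.
The two rules disagree: plurality picks Fay, Borda picks Eli.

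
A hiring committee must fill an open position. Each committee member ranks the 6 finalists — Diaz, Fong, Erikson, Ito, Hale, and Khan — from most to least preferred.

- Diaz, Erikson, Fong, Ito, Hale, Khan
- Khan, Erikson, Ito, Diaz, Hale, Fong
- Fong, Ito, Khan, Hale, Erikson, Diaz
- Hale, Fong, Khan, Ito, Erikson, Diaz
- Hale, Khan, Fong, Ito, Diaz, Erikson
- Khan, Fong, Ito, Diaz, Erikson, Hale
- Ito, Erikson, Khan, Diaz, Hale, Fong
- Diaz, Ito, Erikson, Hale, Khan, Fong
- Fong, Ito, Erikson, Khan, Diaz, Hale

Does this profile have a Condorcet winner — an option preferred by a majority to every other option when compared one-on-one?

Head-to-head results (9 voters total):
Diaz vs Fong: Fong wins 5–4.
Diaz vs Erikson: Erikson wins 5–4.
Diaz vs Ito: Ito wins 7–2.
Diaz vs Hale: Diaz wins 6–3.
Diaz vs Khan: Khan wins 7–2.
Fong vs Erikson: Fong wins 5–4.
Fong vs Ito: Fong wins 6–3.
Fong vs Hale: Hale wins 5–4.
Fong vs Khan: Khan wins 5–4.
Erikson vs Ito: Ito wins 7–2.
Erikson vs Hale: Erikson wins 6–3.
Erikson vs Khan: Khan wins 5–4.
Ito vs Hale: Ito wins 7–2.
Ito vs Khan: Ito wins 5–4.
Hale vs Khan: Khan wins 5–4.
No candidate beats all others: Diaz beats Hale beats Fong beats Diaz, a majority cycle.

No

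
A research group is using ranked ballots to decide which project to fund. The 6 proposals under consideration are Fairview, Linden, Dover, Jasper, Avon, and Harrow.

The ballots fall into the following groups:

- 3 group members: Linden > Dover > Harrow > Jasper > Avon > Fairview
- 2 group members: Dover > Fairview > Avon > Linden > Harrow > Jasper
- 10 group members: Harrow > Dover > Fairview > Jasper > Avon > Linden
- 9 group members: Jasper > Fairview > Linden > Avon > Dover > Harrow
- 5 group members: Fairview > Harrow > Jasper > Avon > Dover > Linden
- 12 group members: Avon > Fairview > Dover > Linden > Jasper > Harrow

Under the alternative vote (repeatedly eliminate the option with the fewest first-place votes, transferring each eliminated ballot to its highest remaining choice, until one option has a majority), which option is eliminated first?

Round 1: Avon 12, Harrow 10, Jasper 9, Fairview 5, Linden 3, Dover 2. Dover has the fewest and is eliminated.
Round 2: Avon 12, Harrow 10, Jasper 9, Fairview 7, Linden 3. Linden has the fewest and is eliminated.
Round 3: Harrow 13, Avon 12, Jasper 9, Fairview 7. Fairview has the fewest and is eliminated.
Round 4: Harrow 18, Avon 14, Jasper 9. Jasper has the fewest and is eliminated.
Round 5: Avon 23, Harrow 18. Avon has a majority.

Dover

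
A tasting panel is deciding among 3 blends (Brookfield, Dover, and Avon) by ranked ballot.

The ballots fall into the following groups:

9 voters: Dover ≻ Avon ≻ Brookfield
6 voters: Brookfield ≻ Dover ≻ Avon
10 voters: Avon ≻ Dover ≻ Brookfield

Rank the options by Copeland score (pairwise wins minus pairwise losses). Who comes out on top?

Pairwise results:
  Brookfield vs Dover: Dover wins 19–6.
  Brookfield vs Avon: Avon wins 19–6.
  Dover vs Avon: Dover wins 15–10.
Copeland scores (wins − losses):
  Brookfield: 0 − 2 = -2
  Dover: 2 − 0 = 2
  Avon: 1 − 1 = 0
Dover has the best Copeland score.

Dover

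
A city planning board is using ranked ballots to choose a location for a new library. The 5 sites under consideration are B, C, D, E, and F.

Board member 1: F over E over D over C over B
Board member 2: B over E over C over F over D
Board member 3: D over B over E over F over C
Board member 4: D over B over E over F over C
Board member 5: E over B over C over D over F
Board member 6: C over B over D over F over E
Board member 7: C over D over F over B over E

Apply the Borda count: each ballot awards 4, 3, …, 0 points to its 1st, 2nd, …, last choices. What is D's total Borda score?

16

Borda scores:
  B: 0 + 4 + 3 + 3 + 3 + 3 + 1 = 17
  C: 1 + 2 + 0 + 0 + 2 + 4 + 4 = 13
  D: 2 + 0 + 4 + 4 + 1 + 2 + 3 = 16
  E: 3 + 3 + 2 + 2 + 4 + 0 + 0 = 14
  F: 4 + 1 + 1 + 1 + 0 + 1 + 2 = 10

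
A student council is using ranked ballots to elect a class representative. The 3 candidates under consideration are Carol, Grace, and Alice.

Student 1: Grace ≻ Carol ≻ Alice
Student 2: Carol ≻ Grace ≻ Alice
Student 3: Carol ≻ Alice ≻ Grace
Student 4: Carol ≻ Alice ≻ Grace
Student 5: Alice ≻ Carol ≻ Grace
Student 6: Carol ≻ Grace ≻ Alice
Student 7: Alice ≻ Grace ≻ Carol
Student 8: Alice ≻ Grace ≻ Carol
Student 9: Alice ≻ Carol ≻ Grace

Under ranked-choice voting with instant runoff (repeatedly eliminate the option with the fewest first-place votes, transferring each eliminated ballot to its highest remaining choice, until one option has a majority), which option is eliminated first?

Grace

Round 1: Carol 4, Alice 4, Grace 1. Grace has the fewest and is eliminated.
Round 2: Carol 5, Alice 4. Carol has a majority.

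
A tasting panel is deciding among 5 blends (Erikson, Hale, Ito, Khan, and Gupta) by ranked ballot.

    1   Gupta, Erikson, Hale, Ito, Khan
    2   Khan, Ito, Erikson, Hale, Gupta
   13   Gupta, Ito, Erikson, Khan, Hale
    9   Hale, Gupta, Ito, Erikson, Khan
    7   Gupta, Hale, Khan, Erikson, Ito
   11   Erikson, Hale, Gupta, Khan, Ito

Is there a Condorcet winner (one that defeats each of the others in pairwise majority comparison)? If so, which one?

Head-to-head results (43 voters total):
Erikson vs Hale: Erikson wins 27–16.
Erikson vs Ito: Ito wins 24–19.
Erikson vs Khan: Erikson wins 34–9.
Erikson vs Gupta: Gupta wins 30–13.
Hale vs Ito: Hale wins 28–15.
Hale vs Khan: Hale wins 28–15.
Hale vs Gupta: Hale wins 22–21.
Ito vs Khan: Ito wins 23–20.
Ito vs Gupta: Gupta wins 41–2.
Khan vs Gupta: Gupta wins 41–2.
No candidate beats all others: Erikson beats Hale beats Ito beats Erikson, a majority cycle.

There is no Condorcet winner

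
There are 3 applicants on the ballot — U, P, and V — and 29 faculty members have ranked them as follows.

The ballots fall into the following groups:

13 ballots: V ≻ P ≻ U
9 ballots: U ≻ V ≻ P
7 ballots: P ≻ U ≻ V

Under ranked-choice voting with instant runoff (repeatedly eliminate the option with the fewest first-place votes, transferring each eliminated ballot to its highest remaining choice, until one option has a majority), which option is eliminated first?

Round 1: V 13, U 9, P 7. P has the fewest and is eliminated.
Round 2: U 16, V 13. U has a majority.

P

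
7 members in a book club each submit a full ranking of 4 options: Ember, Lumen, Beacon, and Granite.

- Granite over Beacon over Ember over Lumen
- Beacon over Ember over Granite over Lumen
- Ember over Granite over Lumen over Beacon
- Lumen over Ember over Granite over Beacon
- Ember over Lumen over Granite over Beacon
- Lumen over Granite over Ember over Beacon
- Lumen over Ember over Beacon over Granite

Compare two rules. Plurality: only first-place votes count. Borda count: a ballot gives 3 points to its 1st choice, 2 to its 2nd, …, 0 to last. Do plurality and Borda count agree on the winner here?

No

Plurality first-place counts: Ember 2, Lumen 3, Beacon 1, Granite 1 → Lumen.
Borda totals: Ember 14, Lumen 12, Beacon 6, Granite 10 → Ember.
The two rules disagree: plurality picks Lumen, Borda picks Ember.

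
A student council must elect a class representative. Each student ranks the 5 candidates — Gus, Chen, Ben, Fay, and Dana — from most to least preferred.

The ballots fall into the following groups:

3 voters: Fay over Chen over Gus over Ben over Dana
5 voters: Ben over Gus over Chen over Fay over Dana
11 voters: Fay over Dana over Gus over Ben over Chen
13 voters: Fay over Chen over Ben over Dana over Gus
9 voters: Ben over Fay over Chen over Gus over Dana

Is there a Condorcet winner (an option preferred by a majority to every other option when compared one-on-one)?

Yes

Head-to-head results (41 voters total):
Gus vs Chen: Chen wins 25–16.
Gus vs Ben: Ben wins 27–14.
Gus vs Fay: Fay wins 36–5.
Gus vs Dana: Dana wins 24–17.
Chen vs Ben: Ben wins 25–16.
Chen vs Fay: Fay wins 36–5.
Chen vs Dana: Chen wins 30–11.
Ben vs Fay: Fay wins 27–14.
Ben vs Dana: Ben wins 30–11.
Fay vs Dana: Fay wins 41–0.
Fay beats each rival — Gus (36–5), Chen (36–5), Ben (27–14), Dana (41–0) — so Fay is the Condorcet winner.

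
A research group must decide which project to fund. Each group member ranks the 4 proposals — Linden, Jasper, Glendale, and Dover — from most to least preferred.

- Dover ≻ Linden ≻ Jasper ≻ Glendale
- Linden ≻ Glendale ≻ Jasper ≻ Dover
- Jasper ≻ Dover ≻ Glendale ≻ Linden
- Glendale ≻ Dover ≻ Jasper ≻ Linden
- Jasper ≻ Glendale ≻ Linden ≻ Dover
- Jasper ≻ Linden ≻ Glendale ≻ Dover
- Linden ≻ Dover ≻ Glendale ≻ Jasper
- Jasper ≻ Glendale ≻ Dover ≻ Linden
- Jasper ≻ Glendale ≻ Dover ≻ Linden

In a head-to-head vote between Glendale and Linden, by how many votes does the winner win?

1

Ballots ranking Glendale above Linden: 5.
Ballots ranking Linden above Glendale: 4.
Glendale wins 5–4, a margin of 1.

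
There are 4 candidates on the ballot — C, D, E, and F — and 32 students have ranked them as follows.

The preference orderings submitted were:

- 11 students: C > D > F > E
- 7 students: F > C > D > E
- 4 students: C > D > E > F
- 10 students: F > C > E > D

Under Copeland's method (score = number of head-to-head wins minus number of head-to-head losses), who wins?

Pairwise results:
  C vs D: C wins 32–0.
  C vs E: C wins 32–0.
  C vs F: F wins 17–15.
  D vs E: D wins 22–10.
  D vs F: F wins 17–15.
  E vs F: F wins 28–4.
Copeland scores (wins − losses):
  C: 2 − 1 = 1
  D: 1 − 2 = -1
  E: 0 − 3 = -3
  F: 3 − 0 = 3
F has the best Copeland score.

F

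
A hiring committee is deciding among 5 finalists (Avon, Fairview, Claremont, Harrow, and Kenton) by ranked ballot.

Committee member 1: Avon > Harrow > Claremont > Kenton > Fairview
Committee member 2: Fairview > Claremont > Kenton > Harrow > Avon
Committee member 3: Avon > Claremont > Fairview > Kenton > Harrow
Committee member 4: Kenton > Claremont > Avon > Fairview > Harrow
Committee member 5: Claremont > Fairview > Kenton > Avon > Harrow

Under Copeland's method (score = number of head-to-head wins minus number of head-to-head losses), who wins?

Pairwise results:
  Avon vs Fairview: Avon wins 3–2.
  Avon vs Claremont: Claremont wins 3–2.
  Avon vs Harrow: Avon wins 4–1.
  Avon vs Kenton: Kenton wins 3–2.
  Fairview vs Claremont: Claremont wins 4–1.
  Fairview vs Harrow: Fairview wins 4–1.
  Fairview vs Kenton: Fairview wins 3–2.
  Claremont vs Harrow: Claremont wins 4–1.
  Claremont vs Kenton: Claremont wins 4–1.
  Harrow vs Kenton: Kenton wins 4–1.
Copeland scores (wins − losses):
  Avon: 2 − 2 = 0
  Fairview: 2 − 2 = 0
  Claremont: 4 − 0 = 4
  Harrow: 0 − 4 = -4
  Kenton: 2 − 2 = 0
Claremont has the best Copeland score.

Claremont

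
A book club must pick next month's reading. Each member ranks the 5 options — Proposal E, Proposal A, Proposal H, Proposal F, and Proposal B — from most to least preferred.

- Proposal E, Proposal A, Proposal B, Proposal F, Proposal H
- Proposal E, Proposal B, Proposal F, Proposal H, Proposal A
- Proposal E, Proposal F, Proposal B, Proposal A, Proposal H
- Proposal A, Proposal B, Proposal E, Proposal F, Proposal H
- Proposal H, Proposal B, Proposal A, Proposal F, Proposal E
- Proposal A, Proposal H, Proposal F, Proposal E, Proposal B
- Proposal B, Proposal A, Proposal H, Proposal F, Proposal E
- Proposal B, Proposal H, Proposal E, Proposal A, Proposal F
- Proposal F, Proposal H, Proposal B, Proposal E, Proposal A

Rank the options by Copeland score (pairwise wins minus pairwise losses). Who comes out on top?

Pairwise results:
  Proposal E vs Proposal A: Proposal E wins 5–4.
  Proposal E vs Proposal H: Proposal H wins 5–4.
  Proposal E vs Proposal F: Proposal E wins 5–4.
  Proposal E vs Proposal B: Proposal B wins 5–4.
  Proposal A vs Proposal H: Proposal A wins 5–4.
  Proposal A vs Proposal F: Proposal A wins 6–3.
  Proposal A vs Proposal B: Proposal B wins 6–3.
  Proposal H vs Proposal F: Proposal F wins 5–4.
  Proposal H vs Proposal B: Proposal B wins 6–3.
  Proposal F vs Proposal B: Proposal B wins 6–3.
Copeland scores (wins − losses):
  Proposal E: 2 − 2 = 0
  Proposal A: 2 − 2 = 0
  Proposal H: 1 − 3 = -2
  Proposal F: 1 − 3 = -2
  Proposal B: 4 − 0 = 4
Proposal B has the best Copeland score.

Proposal B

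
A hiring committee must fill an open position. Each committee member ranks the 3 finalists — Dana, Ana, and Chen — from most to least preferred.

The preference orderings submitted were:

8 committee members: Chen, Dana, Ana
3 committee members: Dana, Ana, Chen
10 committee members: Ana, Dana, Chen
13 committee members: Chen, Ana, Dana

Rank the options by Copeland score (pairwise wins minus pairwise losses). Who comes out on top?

Chen

Pairwise results:
  Dana vs Ana: Ana wins 23–11.
  Dana vs Chen: Chen wins 21–13.
  Ana vs Chen: Chen wins 21–13.
Copeland scores (wins − losses):
  Dana: 0 − 2 = -2
  Ana: 1 − 1 = 0
  Chen: 2 − 0 = 2
Chen has the best Copeland score.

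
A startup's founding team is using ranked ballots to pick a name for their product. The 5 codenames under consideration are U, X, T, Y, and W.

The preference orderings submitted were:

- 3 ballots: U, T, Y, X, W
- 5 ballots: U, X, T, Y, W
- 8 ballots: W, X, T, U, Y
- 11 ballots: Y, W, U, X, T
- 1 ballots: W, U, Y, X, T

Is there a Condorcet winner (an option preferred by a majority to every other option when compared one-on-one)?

No

Head-to-head results (28 voters total):
U vs X: U wins 20–8.
U vs T: U wins 20–8.
U vs Y: U wins 17–11.
U vs W: W wins 20–8.
X vs T: X wins 25–3.
X vs Y: Y wins 15–13.
X vs W: W wins 20–8.
T vs Y: T wins 16–12.
T vs W: W wins 20–8.
Y vs W: Y wins 19–9.
No candidate beats all others: U beats Y beats W beats U, a majority cycle.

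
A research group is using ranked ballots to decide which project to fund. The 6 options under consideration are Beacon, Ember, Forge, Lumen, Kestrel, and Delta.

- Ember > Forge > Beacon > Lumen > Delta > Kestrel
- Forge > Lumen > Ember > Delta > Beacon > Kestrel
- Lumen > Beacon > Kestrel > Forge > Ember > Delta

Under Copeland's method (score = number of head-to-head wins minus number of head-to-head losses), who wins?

Forge

Pairwise results:
  Beacon vs Ember: Ember wins 2–1.
  Beacon vs Forge: Forge wins 2–1.
  Beacon vs Lumen: Lumen wins 2–1.
  Beacon vs Kestrel: Beacon wins 3–0.
  Beacon vs Delta: Beacon wins 2–1.
  Ember vs Forge: Forge wins 2–1.
  Ember vs Lumen: Lumen wins 2–1.
  Ember vs Kestrel: Ember wins 2–1.
  Ember vs Delta: Ember wins 3–0.
  Forge vs Lumen: Forge wins 2–1.
  Forge vs Kestrel: Forge wins 2–1.
  Forge vs Delta: Forge wins 3–0.
  Lumen vs Kestrel: Lumen wins 3–0.
  Lumen vs Delta: Lumen wins 3–0.
  Kestrel vs Delta: Delta wins 2–1.
Copeland scores (wins − losses):
  Beacon: 2 − 3 = -1
  Ember: 3 − 2 = 1
  Forge: 5 − 0 = 5
  Lumen: 4 − 1 = 3
  Kestrel: 0 − 5 = -5
  Delta: 1 − 4 = -3
Forge has the best Copeland score.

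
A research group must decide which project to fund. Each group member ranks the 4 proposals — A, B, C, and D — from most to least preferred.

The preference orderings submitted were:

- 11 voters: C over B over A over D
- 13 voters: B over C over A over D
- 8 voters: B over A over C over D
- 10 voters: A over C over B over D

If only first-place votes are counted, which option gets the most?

B

First-place vote totals:
  A: 10
  B: 21
  C: 11
  D: 0
B has the most first-place votes.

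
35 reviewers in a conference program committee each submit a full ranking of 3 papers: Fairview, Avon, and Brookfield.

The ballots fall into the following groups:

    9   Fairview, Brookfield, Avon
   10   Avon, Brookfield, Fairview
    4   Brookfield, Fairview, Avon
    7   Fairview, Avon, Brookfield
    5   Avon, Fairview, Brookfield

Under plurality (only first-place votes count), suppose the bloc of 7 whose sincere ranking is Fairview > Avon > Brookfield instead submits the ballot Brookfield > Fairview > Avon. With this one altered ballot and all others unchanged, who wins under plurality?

First-place totals with the altered ballot: Fairview 9, Avon 15, Brookfield 11.
The switch changes the winner from Fairview to Avon.

Avon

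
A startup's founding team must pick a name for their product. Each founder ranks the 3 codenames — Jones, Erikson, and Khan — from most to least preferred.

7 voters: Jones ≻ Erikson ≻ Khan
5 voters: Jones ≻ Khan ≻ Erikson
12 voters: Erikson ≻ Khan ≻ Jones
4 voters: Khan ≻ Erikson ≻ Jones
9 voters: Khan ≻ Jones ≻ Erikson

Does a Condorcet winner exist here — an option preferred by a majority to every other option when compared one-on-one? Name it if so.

Head-to-head results (37 voters total):
Jones vs Erikson: Jones wins 21–16.
Jones vs Khan: Khan wins 25–12.
Erikson vs Khan: Erikson wins 19–18.
No candidate beats all others: Jones beats Erikson beats Khan beats Jones, a majority cycle.

No Condorcet winner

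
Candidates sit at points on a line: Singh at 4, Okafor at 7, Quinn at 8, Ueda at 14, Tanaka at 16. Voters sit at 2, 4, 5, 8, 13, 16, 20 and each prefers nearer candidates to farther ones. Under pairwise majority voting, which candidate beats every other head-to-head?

Quinn

With single-peaked preferences on a line, the Condorcet winner is the candidate closest to the median voter.
The median voter (position 8) is closest to Quinn at 8.
Check: Quinn vs Tanaka — voters closer to Quinn: 4 of 7.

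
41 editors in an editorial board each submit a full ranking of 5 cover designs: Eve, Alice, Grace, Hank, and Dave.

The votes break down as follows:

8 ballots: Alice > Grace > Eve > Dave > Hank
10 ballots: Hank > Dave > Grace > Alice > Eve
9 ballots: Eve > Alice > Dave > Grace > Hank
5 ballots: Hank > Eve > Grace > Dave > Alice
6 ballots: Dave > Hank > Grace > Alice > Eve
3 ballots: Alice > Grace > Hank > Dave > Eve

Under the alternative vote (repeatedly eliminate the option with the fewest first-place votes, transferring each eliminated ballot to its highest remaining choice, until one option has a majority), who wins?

Round 1: Hank 15, Alice 11, Eve 9, Dave 6, Grace 0. Grace has the fewest and is eliminated.
Round 2: Hank 15, Alice 11, Eve 9, Dave 6. Dave has the fewest and is eliminated.
Round 3: Hank 21, Alice 11, Eve 9. Hank has a majority.

Hank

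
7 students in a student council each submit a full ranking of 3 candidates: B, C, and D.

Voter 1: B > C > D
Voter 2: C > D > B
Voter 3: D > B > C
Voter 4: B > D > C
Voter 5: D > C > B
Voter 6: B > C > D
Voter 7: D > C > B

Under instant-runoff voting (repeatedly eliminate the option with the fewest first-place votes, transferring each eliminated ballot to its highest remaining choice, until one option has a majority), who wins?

D

Round 1: B 3, D 3, C 1. C has the fewest and is eliminated.
Round 2: D 4, B 3. D has a majority.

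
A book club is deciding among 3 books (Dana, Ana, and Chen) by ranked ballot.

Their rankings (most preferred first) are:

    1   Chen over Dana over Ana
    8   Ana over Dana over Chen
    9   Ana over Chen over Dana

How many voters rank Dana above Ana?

1

Ballots ranking Dana above Ana: 1.
Ballots ranking Ana above Dana: 8+9 = 17.
So 1 of 18 voters prefer Dana to Ana.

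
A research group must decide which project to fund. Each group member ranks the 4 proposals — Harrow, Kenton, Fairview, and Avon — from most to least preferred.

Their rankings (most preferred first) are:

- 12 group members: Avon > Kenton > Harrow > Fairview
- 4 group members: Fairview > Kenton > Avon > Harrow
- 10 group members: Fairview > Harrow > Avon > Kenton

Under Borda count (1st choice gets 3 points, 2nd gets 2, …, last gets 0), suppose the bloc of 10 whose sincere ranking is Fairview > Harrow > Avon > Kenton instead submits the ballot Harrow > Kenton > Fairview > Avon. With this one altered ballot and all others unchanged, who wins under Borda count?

Kenton

Borda totals with the altered ballot: Harrow 42, Kenton 52, Fairview 22, Avon 40.
The switch changes the winner from Avon to Kenton.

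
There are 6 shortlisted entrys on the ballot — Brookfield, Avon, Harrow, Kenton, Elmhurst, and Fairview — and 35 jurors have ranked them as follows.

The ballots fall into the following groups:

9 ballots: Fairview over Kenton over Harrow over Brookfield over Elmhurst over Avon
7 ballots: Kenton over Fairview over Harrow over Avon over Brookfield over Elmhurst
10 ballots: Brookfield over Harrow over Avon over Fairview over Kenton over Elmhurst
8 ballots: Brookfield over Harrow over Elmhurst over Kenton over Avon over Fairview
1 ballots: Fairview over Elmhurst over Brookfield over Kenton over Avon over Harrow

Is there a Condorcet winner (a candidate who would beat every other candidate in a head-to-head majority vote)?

Head-to-head results (35 voters total):
Brookfield vs Avon: Brookfield wins 28–7.
Brookfield vs Harrow: Brookfield wins 19–16.
Brookfield vs Kenton: Brookfield wins 19–16.
Brookfield vs Elmhurst: Brookfield wins 34–1.
Brookfield vs Fairview: Brookfield wins 18–17.
Avon vs Harrow: Harrow wins 34–1.
Avon vs Kenton: Kenton wins 25–10.
Avon vs Elmhurst: Elmhurst wins 18–17.
Avon vs Fairview: Avon wins 18–17.
Harrow vs Kenton: Harrow wins 18–17.
Harrow vs Elmhurst: Harrow wins 34–1.
Harrow vs Fairview: Harrow wins 18–17.
Kenton vs Elmhurst: Kenton wins 26–9.
Kenton vs Fairview: Fairview wins 20–15.
Elmhurst vs Fairview: Fairview wins 27–8.
Brookfield beats each rival — Avon (28–7), Harrow (19–16), Kenton (19–16), Elmhurst (34–1), Fairview (18–17) — so Brookfield is the Condorcet winner.

Yes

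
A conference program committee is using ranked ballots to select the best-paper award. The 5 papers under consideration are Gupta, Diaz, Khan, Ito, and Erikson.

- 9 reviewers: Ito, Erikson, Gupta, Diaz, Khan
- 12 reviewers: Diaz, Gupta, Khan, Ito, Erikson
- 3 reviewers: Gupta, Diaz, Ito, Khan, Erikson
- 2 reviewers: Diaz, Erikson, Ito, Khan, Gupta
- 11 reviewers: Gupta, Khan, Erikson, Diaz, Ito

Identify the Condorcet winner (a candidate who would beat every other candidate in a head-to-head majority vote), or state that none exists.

Gupta

Head-to-head results (37 voters total):
Gupta vs Diaz: Gupta wins 23–14.
Gupta vs Khan: Gupta wins 35–2.
Gupta vs Ito: Gupta wins 26–11.
Gupta vs Erikson: Gupta wins 26–11.
Diaz vs Khan: Diaz wins 26–11.
Diaz vs Ito: Diaz wins 28–9.
Diaz vs Erikson: Erikson wins 20–17.
Khan vs Ito: Khan wins 23–14.
Khan vs Erikson: Khan wins 26–11.
Ito vs Erikson: Ito wins 24–13.
Gupta beats each rival — Diaz (23–14), Khan (35–2), Ito (26–11), Erikson (26–11) — so Gupta is the Condorcet winner.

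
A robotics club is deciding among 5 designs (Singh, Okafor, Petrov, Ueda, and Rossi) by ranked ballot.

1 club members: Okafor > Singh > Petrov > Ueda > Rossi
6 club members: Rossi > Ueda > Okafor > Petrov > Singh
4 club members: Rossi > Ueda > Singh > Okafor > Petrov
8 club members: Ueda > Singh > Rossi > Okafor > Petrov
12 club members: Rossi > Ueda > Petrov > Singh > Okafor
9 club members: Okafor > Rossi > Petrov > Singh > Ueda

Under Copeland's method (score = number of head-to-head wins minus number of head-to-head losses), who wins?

Rossi

Pairwise results:
  Singh vs Okafor: Singh wins 24–16.
  Singh vs Petrov: Petrov wins 27–13.
  Singh vs Ueda: Ueda wins 30–10.
  Singh vs Rossi: Rossi wins 31–9.
  Okafor vs Petrov: Okafor wins 28–12.
  Okafor vs Ueda: Ueda wins 30–10.
  Okafor vs Rossi: Rossi wins 30–10.
  Petrov vs Ueda: Ueda wins 30–10.
  Petrov vs Rossi: Rossi wins 39–1.
  Ueda vs Rossi: Rossi wins 31–9.
Copeland scores (wins − losses):
  Singh: 1 − 3 = -2
  Okafor: 1 − 3 = -2
  Petrov: 1 − 3 = -2
  Ueda: 3 − 1 = 2
  Rossi: 4 − 0 = 4
Rossi has the best Copeland score.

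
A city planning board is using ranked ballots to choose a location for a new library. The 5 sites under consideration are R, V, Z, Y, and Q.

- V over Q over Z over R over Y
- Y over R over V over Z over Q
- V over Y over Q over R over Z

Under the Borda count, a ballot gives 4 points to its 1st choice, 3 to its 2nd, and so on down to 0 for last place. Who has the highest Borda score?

Borda scores:
  R: 1 + 3 + 1 = 5
  V: 4 + 2 + 4 = 10
  Z: 2 + 1 + 0 = 3
  Y: 0 + 4 + 3 = 7
  Q: 3 + 0 + 2 = 5
V has the highest total.

V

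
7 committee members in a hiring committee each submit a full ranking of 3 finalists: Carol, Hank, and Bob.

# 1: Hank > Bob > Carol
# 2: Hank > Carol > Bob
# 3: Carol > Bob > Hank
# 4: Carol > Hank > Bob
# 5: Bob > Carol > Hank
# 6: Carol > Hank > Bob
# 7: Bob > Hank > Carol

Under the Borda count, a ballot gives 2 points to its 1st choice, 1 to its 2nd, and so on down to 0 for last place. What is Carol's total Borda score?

Borda scores:
  Carol: 0 + 1 + 2 + 2 + 1 + 2 + 0 = 8
  Hank: 2 + 2 + 0 + 1 + 0 + 1 + 1 = 7
  Bob: 1 + 0 + 1 + 0 + 2 + 0 + 2 = 6

8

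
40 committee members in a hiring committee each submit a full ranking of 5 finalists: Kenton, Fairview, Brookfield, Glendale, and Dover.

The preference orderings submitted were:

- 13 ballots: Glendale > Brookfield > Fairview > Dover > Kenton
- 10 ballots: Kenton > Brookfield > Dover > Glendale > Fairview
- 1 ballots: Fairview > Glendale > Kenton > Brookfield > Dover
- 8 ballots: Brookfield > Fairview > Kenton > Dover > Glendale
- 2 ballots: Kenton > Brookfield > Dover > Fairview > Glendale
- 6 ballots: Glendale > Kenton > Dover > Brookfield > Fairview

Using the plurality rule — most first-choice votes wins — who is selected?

First-place vote totals:
  Kenton: 12
  Fairview: 1
  Brookfield: 8
  Glendale: 19
  Dover: 0
Glendale has the most first-place votes.

Glendale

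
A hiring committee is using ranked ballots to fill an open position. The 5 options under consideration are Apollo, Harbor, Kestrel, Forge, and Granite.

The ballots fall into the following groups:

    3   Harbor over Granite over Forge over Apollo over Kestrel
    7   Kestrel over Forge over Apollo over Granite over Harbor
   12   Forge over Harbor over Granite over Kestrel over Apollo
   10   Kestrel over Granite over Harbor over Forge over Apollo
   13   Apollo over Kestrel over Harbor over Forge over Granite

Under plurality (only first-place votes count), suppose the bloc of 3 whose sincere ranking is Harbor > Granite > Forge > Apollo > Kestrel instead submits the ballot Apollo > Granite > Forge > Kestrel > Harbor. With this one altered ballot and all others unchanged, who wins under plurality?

First-place totals with the altered ballot: Apollo 16, Harbor 0, Kestrel 17, Forge 12, Granite 0.
The winner is unchanged: still Kestrel.

Kestrel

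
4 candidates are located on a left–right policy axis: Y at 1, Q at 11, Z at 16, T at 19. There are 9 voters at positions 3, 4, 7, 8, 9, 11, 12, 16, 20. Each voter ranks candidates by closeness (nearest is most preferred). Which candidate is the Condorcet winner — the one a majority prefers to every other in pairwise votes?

Q

With single-peaked preferences on a line, the Condorcet winner is the candidate closest to the median voter.
The median voter (position 9) is closest to Q at 11.
Check: Q vs Z — voters closer to Q: 7 of 9.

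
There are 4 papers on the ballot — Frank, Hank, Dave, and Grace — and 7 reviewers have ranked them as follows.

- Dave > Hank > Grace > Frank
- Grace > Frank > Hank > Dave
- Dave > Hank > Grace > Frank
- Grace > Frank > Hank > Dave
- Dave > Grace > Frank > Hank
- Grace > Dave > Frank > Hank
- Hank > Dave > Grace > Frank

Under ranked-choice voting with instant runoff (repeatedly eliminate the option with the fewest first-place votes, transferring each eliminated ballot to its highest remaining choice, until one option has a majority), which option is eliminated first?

Frank

Round 1: Dave 3, Grace 3, Hank 1, Frank 0. Frank has the fewest and is eliminated.
Round 2: Dave 3, Grace 3, Hank 1. Hank has the fewest and is eliminated.
Round 3: Dave 4, Grace 3. Dave has a majority.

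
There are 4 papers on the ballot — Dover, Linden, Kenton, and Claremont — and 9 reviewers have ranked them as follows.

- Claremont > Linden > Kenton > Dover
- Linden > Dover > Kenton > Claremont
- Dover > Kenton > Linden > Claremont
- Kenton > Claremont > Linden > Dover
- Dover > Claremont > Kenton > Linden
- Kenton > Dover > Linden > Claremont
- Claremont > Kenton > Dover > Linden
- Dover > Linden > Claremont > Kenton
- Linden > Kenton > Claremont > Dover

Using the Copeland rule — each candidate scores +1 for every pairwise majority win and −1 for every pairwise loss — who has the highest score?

Pairwise results:
  Dover vs Linden: Dover wins 5–4.
  Dover vs Kenton: Kenton wins 5–4.
  Dover vs Claremont: Dover wins 5–4.
  Linden vs Kenton: Kenton wins 5–4.
  Linden vs Claremont: Linden wins 5–4.
  Kenton vs Claremont: Kenton wins 5–4.
Copeland scores (wins − losses):
  Dover: 2 − 1 = 1
  Linden: 1 − 2 = -1
  Kenton: 3 − 0 = 3
  Claremont: 0 − 3 = -3
Kenton has the best Copeland score.

Kenton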